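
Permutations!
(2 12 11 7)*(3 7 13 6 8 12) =(2 3 7)(6 8 12 11 13) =[0, 1, 3, 7, 4, 5, 8, 2, 12, 9, 10, 13, 11, 6]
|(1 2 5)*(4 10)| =6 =|(1 2 5)(4 10)|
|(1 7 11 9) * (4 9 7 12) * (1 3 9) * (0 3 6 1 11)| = 9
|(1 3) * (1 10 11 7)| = 5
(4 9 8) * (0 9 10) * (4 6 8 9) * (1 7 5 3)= (0 4 10)(1 7 5 3)(6 8)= [4, 7, 2, 1, 10, 3, 8, 5, 6, 9, 0]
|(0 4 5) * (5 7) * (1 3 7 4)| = 5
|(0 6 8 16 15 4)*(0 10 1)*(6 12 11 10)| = 5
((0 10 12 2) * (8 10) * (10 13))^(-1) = ((0 8 13 10 12 2))^(-1) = (0 2 12 10 13 8)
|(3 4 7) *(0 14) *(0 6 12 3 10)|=8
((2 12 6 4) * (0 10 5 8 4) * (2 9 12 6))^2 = (0 5 4 12 6 10 8 9 2)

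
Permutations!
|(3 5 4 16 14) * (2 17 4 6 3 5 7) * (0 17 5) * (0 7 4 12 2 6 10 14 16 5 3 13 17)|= 11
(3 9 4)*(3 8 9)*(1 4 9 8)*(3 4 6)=[0, 6, 2, 4, 1, 5, 3, 7, 8, 9]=(9)(1 6 3 4)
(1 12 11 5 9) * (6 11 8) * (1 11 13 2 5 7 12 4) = (1 4)(2 5 9 11 7 12 8 6 13) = [0, 4, 5, 3, 1, 9, 13, 12, 6, 11, 10, 7, 8, 2]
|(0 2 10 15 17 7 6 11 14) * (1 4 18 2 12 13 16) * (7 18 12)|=5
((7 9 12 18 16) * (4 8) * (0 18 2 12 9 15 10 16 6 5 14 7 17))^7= (0 10 14 18 16 7 6 17 15 5)(2 12)(4 8)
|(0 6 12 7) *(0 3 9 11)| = |(0 6 12 7 3 9 11)| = 7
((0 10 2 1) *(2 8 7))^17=(0 1 2 7 8 10)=((0 10 8 7 2 1))^17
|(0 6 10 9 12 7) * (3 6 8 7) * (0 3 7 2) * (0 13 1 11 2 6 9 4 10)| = |(0 8 6)(1 11 2 13)(3 9 12 7)(4 10)| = 12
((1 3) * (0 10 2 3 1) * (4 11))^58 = ((0 10 2 3)(4 11))^58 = (11)(0 2)(3 10)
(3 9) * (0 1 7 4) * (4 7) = (0 1 4)(3 9) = [1, 4, 2, 9, 0, 5, 6, 7, 8, 3]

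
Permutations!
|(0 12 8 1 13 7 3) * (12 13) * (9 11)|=12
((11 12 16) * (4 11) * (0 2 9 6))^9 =((0 2 9 6)(4 11 12 16))^9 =(0 2 9 6)(4 11 12 16)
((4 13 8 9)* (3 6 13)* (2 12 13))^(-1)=(2 6 3 4 9 8 13 12)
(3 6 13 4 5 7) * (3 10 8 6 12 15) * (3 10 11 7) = (3 12 15 10 8 6 13 4 5)(7 11) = [0, 1, 2, 12, 5, 3, 13, 11, 6, 9, 8, 7, 15, 4, 14, 10]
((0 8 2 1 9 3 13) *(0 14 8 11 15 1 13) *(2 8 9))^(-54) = ((0 11 15 1 2 13 14 9 3))^(-54) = (15)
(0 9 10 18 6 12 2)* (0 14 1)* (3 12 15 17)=[9, 0, 14, 12, 4, 5, 15, 7, 8, 10, 18, 11, 2, 13, 1, 17, 16, 3, 6]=(0 9 10 18 6 15 17 3 12 2 14 1)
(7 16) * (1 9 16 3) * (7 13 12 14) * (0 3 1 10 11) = [3, 9, 2, 10, 4, 5, 6, 1, 8, 16, 11, 0, 14, 12, 7, 15, 13] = (0 3 10 11)(1 9 16 13 12 14 7)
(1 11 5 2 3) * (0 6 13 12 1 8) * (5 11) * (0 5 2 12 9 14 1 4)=(0 6 13 9 14 1 2 3 8 5 12 4)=[6, 2, 3, 8, 0, 12, 13, 7, 5, 14, 10, 11, 4, 9, 1]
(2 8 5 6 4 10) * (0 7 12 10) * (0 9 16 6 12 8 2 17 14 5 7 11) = [11, 1, 2, 3, 9, 12, 4, 8, 7, 16, 17, 0, 10, 13, 5, 15, 6, 14] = (0 11)(4 9 16 6)(5 12 10 17 14)(7 8)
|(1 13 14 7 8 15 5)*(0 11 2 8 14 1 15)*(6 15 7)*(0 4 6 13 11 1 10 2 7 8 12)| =45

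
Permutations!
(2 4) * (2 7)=(2 4 7)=[0, 1, 4, 3, 7, 5, 6, 2]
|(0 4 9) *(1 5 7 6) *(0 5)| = |(0 4 9 5 7 6 1)| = 7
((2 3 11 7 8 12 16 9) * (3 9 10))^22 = (3 11 7 8 12 16 10)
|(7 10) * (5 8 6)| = |(5 8 6)(7 10)| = 6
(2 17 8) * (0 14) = (0 14)(2 17 8) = [14, 1, 17, 3, 4, 5, 6, 7, 2, 9, 10, 11, 12, 13, 0, 15, 16, 8]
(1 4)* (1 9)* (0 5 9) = (0 5 9 1 4) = [5, 4, 2, 3, 0, 9, 6, 7, 8, 1]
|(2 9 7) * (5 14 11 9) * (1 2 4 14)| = 15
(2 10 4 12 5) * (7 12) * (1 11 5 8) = [0, 11, 10, 3, 7, 2, 6, 12, 1, 9, 4, 5, 8] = (1 11 5 2 10 4 7 12 8)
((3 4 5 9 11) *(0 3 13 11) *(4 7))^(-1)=((0 3 7 4 5 9)(11 13))^(-1)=(0 9 5 4 7 3)(11 13)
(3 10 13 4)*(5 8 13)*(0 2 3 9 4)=(0 2 3 10 5 8 13)(4 9)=[2, 1, 3, 10, 9, 8, 6, 7, 13, 4, 5, 11, 12, 0]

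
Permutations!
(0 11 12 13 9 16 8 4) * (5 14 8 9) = (0 11 12 13 5 14 8 4)(9 16) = [11, 1, 2, 3, 0, 14, 6, 7, 4, 16, 10, 12, 13, 5, 8, 15, 9]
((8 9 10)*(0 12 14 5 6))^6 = ((0 12 14 5 6)(8 9 10))^6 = (0 12 14 5 6)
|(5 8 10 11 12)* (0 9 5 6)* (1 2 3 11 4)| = |(0 9 5 8 10 4 1 2 3 11 12 6)| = 12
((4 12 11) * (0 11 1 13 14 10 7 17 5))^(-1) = (0 5 17 7 10 14 13 1 12 4 11)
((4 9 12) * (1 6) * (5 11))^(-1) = ((1 6)(4 9 12)(5 11))^(-1) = (1 6)(4 12 9)(5 11)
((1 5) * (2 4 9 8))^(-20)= (9)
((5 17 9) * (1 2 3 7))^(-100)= (5 9 17)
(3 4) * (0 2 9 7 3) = [2, 1, 9, 4, 0, 5, 6, 3, 8, 7] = (0 2 9 7 3 4)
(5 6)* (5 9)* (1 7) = (1 7)(5 6 9) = [0, 7, 2, 3, 4, 6, 9, 1, 8, 5]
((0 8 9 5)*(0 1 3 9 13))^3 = ((0 8 13)(1 3 9 5))^3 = (13)(1 5 9 3)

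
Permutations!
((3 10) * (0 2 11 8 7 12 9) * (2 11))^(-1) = ((0 11 8 7 12 9)(3 10))^(-1) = (0 9 12 7 8 11)(3 10)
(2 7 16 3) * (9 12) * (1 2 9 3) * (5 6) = (1 2 7 16)(3 9 12)(5 6) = [0, 2, 7, 9, 4, 6, 5, 16, 8, 12, 10, 11, 3, 13, 14, 15, 1]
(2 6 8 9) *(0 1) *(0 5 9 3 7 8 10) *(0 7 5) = (0 1)(2 6 10 7 8 3 5 9) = [1, 0, 6, 5, 4, 9, 10, 8, 3, 2, 7]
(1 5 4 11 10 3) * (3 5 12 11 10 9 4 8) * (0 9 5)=(0 9 4 10)(1 12 11 5 8 3)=[9, 12, 2, 1, 10, 8, 6, 7, 3, 4, 0, 5, 11]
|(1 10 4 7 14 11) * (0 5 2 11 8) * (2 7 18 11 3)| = 10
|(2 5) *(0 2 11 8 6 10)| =|(0 2 5 11 8 6 10)| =7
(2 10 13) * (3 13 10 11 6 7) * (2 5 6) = [0, 1, 11, 13, 4, 6, 7, 3, 8, 9, 10, 2, 12, 5] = (2 11)(3 13 5 6 7)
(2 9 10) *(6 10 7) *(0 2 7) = (0 2 9)(6 10 7) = [2, 1, 9, 3, 4, 5, 10, 6, 8, 0, 7]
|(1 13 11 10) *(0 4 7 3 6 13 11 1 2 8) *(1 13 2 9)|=28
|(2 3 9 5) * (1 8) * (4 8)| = |(1 4 8)(2 3 9 5)| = 12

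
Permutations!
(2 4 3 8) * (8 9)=[0, 1, 4, 9, 3, 5, 6, 7, 2, 8]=(2 4 3 9 8)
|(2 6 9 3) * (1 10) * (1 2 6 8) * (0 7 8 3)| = 9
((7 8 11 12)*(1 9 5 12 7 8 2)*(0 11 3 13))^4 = (0 1 8 11 9 3 7 5 13 2 12)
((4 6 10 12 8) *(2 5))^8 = ((2 5)(4 6 10 12 8))^8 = (4 12 6 8 10)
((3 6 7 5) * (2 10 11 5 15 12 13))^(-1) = (2 13 12 15 7 6 3 5 11 10)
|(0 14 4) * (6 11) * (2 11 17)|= 12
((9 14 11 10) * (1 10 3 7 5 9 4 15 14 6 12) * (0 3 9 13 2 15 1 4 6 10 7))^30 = (1 2 9 4 13 11 12 5 14 6 7 15 10)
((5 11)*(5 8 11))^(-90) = ((8 11))^(-90) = (11)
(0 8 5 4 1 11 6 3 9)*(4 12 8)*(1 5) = (0 4 5 12 8 1 11 6 3 9) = [4, 11, 2, 9, 5, 12, 3, 7, 1, 0, 10, 6, 8]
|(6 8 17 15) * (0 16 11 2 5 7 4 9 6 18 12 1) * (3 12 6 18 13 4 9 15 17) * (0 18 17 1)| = |(0 16 11 2 5 7 9 17 1 18 6 8 3 12)(4 15 13)| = 42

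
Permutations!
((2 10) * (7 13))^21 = (2 10)(7 13)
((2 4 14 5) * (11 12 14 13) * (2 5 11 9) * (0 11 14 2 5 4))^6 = ((14)(0 11 12 2)(4 13 9 5))^6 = (14)(0 12)(2 11)(4 9)(5 13)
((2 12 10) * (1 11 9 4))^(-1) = ((1 11 9 4)(2 12 10))^(-1) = (1 4 9 11)(2 10 12)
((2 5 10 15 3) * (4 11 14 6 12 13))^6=(2 5 10 15 3)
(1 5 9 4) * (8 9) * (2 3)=(1 5 8 9 4)(2 3)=[0, 5, 3, 2, 1, 8, 6, 7, 9, 4]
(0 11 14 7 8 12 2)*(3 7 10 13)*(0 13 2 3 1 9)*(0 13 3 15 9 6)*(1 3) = (0 11 14 10 2 1 6)(3 7 8 12 15 9 13) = [11, 6, 1, 7, 4, 5, 0, 8, 12, 13, 2, 14, 15, 3, 10, 9]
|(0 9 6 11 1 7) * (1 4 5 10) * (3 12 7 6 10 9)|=28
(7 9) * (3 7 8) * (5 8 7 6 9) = (3 6 9 7 5 8) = [0, 1, 2, 6, 4, 8, 9, 5, 3, 7]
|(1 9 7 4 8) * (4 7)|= 4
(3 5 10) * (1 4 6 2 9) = (1 4 6 2 9)(3 5 10) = [0, 4, 9, 5, 6, 10, 2, 7, 8, 1, 3]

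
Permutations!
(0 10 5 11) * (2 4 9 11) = [10, 1, 4, 3, 9, 2, 6, 7, 8, 11, 5, 0] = (0 10 5 2 4 9 11)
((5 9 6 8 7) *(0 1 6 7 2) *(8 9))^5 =((0 1 6 9 7 5 8 2))^5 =(0 5 6 2 7 1 8 9)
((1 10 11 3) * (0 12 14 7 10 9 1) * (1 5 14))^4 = ((0 12 1 9 5 14 7 10 11 3))^4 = (0 5 11 1 7)(3 9 10 12 14)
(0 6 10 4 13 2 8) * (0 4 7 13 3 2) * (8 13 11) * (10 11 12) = (0 6 11 8 4 3 2 13)(7 12 10) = [6, 1, 13, 2, 3, 5, 11, 12, 4, 9, 7, 8, 10, 0]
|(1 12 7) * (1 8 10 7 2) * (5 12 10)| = 7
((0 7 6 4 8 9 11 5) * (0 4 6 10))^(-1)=((0 7 10)(4 8 9 11 5))^(-1)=(0 10 7)(4 5 11 9 8)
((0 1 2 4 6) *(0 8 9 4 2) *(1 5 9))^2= ((0 5 9 4 6 8 1))^2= (0 9 6 1 5 4 8)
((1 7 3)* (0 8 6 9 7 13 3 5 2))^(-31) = ((0 8 6 9 7 5 2)(1 13 3))^(-31) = (0 7 8 5 6 2 9)(1 3 13)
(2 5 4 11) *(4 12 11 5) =[0, 1, 4, 3, 5, 12, 6, 7, 8, 9, 10, 2, 11] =(2 4 5 12 11)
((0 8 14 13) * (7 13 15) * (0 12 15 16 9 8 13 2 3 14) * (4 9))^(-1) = (0 8 9 4 16 14 3 2 7 15 12 13)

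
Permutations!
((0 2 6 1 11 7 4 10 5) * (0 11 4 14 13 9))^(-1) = (0 9 13 14 7 11 5 10 4 1 6 2) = ((0 2 6 1 4 10 5 11 7 14 13 9))^(-1)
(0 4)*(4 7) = (0 7 4) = [7, 1, 2, 3, 0, 5, 6, 4]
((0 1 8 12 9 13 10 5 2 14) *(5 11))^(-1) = (0 14 2 5 11 10 13 9 12 8 1)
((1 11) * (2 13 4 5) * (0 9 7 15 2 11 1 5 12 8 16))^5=((0 9 7 15 2 13 4 12 8 16)(5 11))^5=(0 13)(2 16)(4 9)(5 11)(7 12)(8 15)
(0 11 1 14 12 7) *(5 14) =[11, 5, 2, 3, 4, 14, 6, 0, 8, 9, 10, 1, 7, 13, 12] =(0 11 1 5 14 12 7)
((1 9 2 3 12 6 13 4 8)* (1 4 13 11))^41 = (13)(1 11 6 12 3 2 9)(4 8)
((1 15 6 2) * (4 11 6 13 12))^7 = (1 2 6 11 4 12 13 15)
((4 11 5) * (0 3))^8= ((0 3)(4 11 5))^8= (4 5 11)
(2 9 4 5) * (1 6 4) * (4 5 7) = (1 6 5 2 9)(4 7) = [0, 6, 9, 3, 7, 2, 5, 4, 8, 1]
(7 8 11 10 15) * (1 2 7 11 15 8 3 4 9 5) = [0, 2, 7, 4, 9, 1, 6, 3, 15, 5, 8, 10, 12, 13, 14, 11] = (1 2 7 3 4 9 5)(8 15 11 10)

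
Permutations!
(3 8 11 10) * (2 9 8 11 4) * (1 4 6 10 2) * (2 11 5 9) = (11)(1 4)(3 5 9 8 6 10) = [0, 4, 2, 5, 1, 9, 10, 7, 6, 8, 3, 11]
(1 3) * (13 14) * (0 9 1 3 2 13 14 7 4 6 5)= (14)(0 9 1 2 13 7 4 6 5)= [9, 2, 13, 3, 6, 0, 5, 4, 8, 1, 10, 11, 12, 7, 14]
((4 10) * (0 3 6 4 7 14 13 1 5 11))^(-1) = (0 11 5 1 13 14 7 10 4 6 3)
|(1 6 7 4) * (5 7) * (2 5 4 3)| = 12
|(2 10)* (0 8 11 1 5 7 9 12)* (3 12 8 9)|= |(0 9 8 11 1 5 7 3 12)(2 10)|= 18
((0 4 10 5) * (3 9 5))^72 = ((0 4 10 3 9 5))^72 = (10)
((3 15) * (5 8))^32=(15)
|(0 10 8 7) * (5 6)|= 4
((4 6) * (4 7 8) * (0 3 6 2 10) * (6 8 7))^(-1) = (0 10 2 4 8 3)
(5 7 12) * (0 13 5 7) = (0 13 5)(7 12) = [13, 1, 2, 3, 4, 0, 6, 12, 8, 9, 10, 11, 7, 5]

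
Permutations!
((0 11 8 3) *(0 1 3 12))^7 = (0 12 8 11)(1 3)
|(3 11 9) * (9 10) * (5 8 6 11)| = 7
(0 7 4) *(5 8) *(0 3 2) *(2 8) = (0 7 4 3 8 5 2) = [7, 1, 0, 8, 3, 2, 6, 4, 5]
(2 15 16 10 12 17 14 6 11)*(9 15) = [0, 1, 9, 3, 4, 5, 11, 7, 8, 15, 12, 2, 17, 13, 6, 16, 10, 14] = (2 9 15 16 10 12 17 14 6 11)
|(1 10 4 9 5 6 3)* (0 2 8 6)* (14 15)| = 10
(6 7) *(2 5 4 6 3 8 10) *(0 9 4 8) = (0 9 4 6 7 3)(2 5 8 10) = [9, 1, 5, 0, 6, 8, 7, 3, 10, 4, 2]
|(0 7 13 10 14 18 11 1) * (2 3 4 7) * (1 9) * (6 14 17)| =14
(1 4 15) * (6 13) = (1 4 15)(6 13) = [0, 4, 2, 3, 15, 5, 13, 7, 8, 9, 10, 11, 12, 6, 14, 1]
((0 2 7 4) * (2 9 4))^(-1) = (0 4 9)(2 7) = ((0 9 4)(2 7))^(-1)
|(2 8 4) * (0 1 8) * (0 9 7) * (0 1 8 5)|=|(0 8 4 2 9 7 1 5)|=8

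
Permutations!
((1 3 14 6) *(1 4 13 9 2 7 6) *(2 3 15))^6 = ((1 15 2 7 6 4 13 9 3 14))^6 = (1 13 2 3 6)(4 15 9 7 14)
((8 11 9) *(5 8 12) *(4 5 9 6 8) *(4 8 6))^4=(12)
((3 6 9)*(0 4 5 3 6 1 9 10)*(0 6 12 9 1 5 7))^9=(3 5)(6 10)(9 12)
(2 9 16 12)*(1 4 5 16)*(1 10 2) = [0, 4, 9, 3, 5, 16, 6, 7, 8, 10, 2, 11, 1, 13, 14, 15, 12] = (1 4 5 16 12)(2 9 10)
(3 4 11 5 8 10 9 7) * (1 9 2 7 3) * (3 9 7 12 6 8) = (1 7)(2 12 6 8 10)(3 4 11 5) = [0, 7, 12, 4, 11, 3, 8, 1, 10, 9, 2, 5, 6]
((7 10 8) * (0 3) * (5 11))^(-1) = ((0 3)(5 11)(7 10 8))^(-1) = (0 3)(5 11)(7 8 10)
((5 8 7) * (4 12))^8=(12)(5 7 8)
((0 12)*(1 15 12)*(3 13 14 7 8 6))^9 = (0 1 15 12)(3 7)(6 14)(8 13)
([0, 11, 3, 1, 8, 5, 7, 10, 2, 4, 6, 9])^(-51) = [0, 2, 4, 8, 11, 5, 6, 7, 9, 1, 10, 3]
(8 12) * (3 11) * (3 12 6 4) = (3 11 12 8 6 4) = [0, 1, 2, 11, 3, 5, 4, 7, 6, 9, 10, 12, 8]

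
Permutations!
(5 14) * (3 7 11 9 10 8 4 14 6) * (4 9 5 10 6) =(3 7 11 5 4 14 10 8 9 6) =[0, 1, 2, 7, 14, 4, 3, 11, 9, 6, 8, 5, 12, 13, 10]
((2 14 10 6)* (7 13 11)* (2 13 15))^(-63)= (2 14 10 6 13 11 7 15)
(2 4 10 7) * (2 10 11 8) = (2 4 11 8)(7 10) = [0, 1, 4, 3, 11, 5, 6, 10, 2, 9, 7, 8]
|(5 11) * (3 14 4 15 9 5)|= 7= |(3 14 4 15 9 5 11)|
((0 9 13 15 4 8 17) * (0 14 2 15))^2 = (0 13 9)(2 4 17)(8 14 15)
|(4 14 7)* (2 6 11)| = |(2 6 11)(4 14 7)| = 3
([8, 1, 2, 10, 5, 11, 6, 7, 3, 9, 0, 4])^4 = (4 5 11)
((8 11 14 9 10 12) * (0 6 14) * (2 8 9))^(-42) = ((0 6 14 2 8 11)(9 10 12))^(-42) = (14)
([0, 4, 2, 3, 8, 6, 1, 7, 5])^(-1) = [0, 6, 2, 3, 1, 8, 5, 7, 4]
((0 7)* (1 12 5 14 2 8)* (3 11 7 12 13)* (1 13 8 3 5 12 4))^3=(0 8 14 11 4 13 2 7 1 5 3)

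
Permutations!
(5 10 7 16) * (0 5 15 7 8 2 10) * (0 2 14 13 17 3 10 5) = (2 5)(3 10 8 14 13 17)(7 16 15) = [0, 1, 5, 10, 4, 2, 6, 16, 14, 9, 8, 11, 12, 17, 13, 7, 15, 3]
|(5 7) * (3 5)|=|(3 5 7)|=3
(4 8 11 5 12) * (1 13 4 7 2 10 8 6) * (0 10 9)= (0 10 8 11 5 12 7 2 9)(1 13 4 6)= [10, 13, 9, 3, 6, 12, 1, 2, 11, 0, 8, 5, 7, 4]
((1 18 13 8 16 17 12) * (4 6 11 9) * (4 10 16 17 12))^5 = (1 4 16 8 9 18 6 12 17 10 13 11)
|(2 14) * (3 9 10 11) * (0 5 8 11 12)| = |(0 5 8 11 3 9 10 12)(2 14)| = 8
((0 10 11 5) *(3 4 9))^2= (0 11)(3 9 4)(5 10)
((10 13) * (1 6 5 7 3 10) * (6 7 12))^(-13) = ((1 7 3 10 13)(5 12 6))^(-13) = (1 3 13 7 10)(5 6 12)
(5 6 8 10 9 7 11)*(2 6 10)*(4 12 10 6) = (2 4 12 10 9 7 11 5 6 8) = [0, 1, 4, 3, 12, 6, 8, 11, 2, 7, 9, 5, 10]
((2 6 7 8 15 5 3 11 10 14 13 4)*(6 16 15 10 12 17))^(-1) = (2 4 13 14 10 8 7 6 17 12 11 3 5 15 16) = ((2 16 15 5 3 11 12 17 6 7 8 10 14 13 4))^(-1)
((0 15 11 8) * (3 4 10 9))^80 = ((0 15 11 8)(3 4 10 9))^80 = (15)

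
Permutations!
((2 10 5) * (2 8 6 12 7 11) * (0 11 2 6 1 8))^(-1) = (0 5 10 2 7 12 6 11)(1 8)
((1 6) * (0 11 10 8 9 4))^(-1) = ((0 11 10 8 9 4)(1 6))^(-1) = (0 4 9 8 10 11)(1 6)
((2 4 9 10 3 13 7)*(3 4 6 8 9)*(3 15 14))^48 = ((2 6 8 9 10 4 15 14 3 13 7))^48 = (2 10 3 6 4 13 8 15 7 9 14)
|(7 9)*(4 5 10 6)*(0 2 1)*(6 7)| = 6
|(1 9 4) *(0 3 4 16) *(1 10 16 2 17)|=|(0 3 4 10 16)(1 9 2 17)|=20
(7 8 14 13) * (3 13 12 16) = (3 13 7 8 14 12 16) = [0, 1, 2, 13, 4, 5, 6, 8, 14, 9, 10, 11, 16, 7, 12, 15, 3]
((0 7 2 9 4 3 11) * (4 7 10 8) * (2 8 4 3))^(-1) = (0 11 3 8 7 9 2 4 10)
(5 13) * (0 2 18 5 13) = (0 2 18 5) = [2, 1, 18, 3, 4, 0, 6, 7, 8, 9, 10, 11, 12, 13, 14, 15, 16, 17, 5]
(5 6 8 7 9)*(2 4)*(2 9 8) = (2 4 9 5 6)(7 8) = [0, 1, 4, 3, 9, 6, 2, 8, 7, 5]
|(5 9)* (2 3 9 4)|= 5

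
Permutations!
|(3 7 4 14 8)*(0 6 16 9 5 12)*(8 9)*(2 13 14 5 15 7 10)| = |(0 6 16 8 3 10 2 13 14 9 15 7 4 5 12)| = 15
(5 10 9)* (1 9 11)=[0, 9, 2, 3, 4, 10, 6, 7, 8, 5, 11, 1]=(1 9 5 10 11)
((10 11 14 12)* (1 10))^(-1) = (1 12 14 11 10) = ((1 10 11 14 12))^(-1)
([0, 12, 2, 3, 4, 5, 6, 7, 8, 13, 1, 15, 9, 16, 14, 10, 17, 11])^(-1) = [0, 10, 2, 3, 4, 5, 6, 7, 8, 12, 15, 17, 1, 9, 14, 11, 13, 16]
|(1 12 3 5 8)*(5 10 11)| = 7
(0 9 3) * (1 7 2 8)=[9, 7, 8, 0, 4, 5, 6, 2, 1, 3]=(0 9 3)(1 7 2 8)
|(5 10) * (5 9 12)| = |(5 10 9 12)| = 4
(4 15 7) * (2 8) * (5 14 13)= (2 8)(4 15 7)(5 14 13)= [0, 1, 8, 3, 15, 14, 6, 4, 2, 9, 10, 11, 12, 5, 13, 7]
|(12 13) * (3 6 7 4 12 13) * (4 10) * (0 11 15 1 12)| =10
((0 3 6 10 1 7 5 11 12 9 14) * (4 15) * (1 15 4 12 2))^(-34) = ((0 3 6 10 15 12 9 14)(1 7 5 11 2))^(-34) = (0 9 15 6)(1 7 5 11 2)(3 14 12 10)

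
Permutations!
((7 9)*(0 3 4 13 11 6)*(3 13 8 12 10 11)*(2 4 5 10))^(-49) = (13)(2 12 8 4)(7 9)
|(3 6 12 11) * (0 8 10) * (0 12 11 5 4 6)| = 9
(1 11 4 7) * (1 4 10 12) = [0, 11, 2, 3, 7, 5, 6, 4, 8, 9, 12, 10, 1] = (1 11 10 12)(4 7)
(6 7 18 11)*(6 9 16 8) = (6 7 18 11 9 16 8) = [0, 1, 2, 3, 4, 5, 7, 18, 6, 16, 10, 9, 12, 13, 14, 15, 8, 17, 11]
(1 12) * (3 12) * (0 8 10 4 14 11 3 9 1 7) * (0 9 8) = (1 8 10 4 14 11 3 12 7 9) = [0, 8, 2, 12, 14, 5, 6, 9, 10, 1, 4, 3, 7, 13, 11]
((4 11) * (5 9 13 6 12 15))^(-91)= ((4 11)(5 9 13 6 12 15))^(-91)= (4 11)(5 15 12 6 13 9)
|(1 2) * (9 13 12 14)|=4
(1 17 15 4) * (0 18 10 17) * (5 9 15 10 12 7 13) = (0 18 12 7 13 5 9 15 4 1)(10 17) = [18, 0, 2, 3, 1, 9, 6, 13, 8, 15, 17, 11, 7, 5, 14, 4, 16, 10, 12]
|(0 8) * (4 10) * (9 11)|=|(0 8)(4 10)(9 11)|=2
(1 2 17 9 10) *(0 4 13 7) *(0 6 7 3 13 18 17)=(0 4 18 17 9 10 1 2)(3 13)(6 7)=[4, 2, 0, 13, 18, 5, 7, 6, 8, 10, 1, 11, 12, 3, 14, 15, 16, 9, 17]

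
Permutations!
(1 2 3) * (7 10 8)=[0, 2, 3, 1, 4, 5, 6, 10, 7, 9, 8]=(1 2 3)(7 10 8)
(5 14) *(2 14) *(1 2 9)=[0, 2, 14, 3, 4, 9, 6, 7, 8, 1, 10, 11, 12, 13, 5]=(1 2 14 5 9)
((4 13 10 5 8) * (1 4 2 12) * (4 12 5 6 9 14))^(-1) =((1 12)(2 5 8)(4 13 10 6 9 14))^(-1) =(1 12)(2 8 5)(4 14 9 6 10 13)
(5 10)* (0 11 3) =(0 11 3)(5 10) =[11, 1, 2, 0, 4, 10, 6, 7, 8, 9, 5, 3]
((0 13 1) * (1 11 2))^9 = (0 1 2 11 13)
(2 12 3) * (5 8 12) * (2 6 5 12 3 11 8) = (2 12 11 8 3 6 5) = [0, 1, 12, 6, 4, 2, 5, 7, 3, 9, 10, 8, 11]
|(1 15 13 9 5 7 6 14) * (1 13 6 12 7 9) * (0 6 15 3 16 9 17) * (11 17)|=|(0 6 14 13 1 3 16 9 5 11 17)(7 12)|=22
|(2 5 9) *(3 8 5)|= |(2 3 8 5 9)|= 5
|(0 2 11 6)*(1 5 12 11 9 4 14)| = |(0 2 9 4 14 1 5 12 11 6)| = 10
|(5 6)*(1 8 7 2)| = 4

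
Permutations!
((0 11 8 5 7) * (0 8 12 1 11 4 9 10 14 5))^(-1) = ((0 4 9 10 14 5 7 8)(1 11 12))^(-1) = (0 8 7 5 14 10 9 4)(1 12 11)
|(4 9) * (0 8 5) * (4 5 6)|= 6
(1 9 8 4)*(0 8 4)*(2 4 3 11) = [8, 9, 4, 11, 1, 5, 6, 7, 0, 3, 10, 2] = (0 8)(1 9 3 11 2 4)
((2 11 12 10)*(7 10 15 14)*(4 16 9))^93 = (16)(2 12 14 10 11 15 7) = ((2 11 12 15 14 7 10)(4 16 9))^93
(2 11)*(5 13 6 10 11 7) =(2 7 5 13 6 10 11) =[0, 1, 7, 3, 4, 13, 10, 5, 8, 9, 11, 2, 12, 6]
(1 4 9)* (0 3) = (0 3)(1 4 9) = [3, 4, 2, 0, 9, 5, 6, 7, 8, 1]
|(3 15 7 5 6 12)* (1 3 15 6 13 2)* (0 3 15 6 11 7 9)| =|(0 3 11 7 5 13 2 1 15 9)(6 12)| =10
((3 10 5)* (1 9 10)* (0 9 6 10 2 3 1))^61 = (0 9 2 3)(1 6 10 5)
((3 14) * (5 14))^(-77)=(3 5 14)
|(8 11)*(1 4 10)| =6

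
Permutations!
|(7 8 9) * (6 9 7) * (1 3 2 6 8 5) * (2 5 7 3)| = 7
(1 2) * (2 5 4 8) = (1 5 4 8 2) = [0, 5, 1, 3, 8, 4, 6, 7, 2]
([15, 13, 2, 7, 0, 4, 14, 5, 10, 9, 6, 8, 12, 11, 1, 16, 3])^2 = (0 16 7 4 15 3 5)(1 11 10 14 13 8 6)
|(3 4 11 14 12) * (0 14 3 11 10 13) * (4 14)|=4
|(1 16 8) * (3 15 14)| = 3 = |(1 16 8)(3 15 14)|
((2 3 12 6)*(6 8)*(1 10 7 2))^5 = (1 12 7 6 3 10 8 2)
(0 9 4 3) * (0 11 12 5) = (0 9 4 3 11 12 5) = [9, 1, 2, 11, 3, 0, 6, 7, 8, 4, 10, 12, 5]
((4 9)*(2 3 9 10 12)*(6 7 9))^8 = (12)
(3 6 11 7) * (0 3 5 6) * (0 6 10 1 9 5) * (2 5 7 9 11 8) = (0 3 6 8 2 5 10 1 11 9 7) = [3, 11, 5, 6, 4, 10, 8, 0, 2, 7, 1, 9]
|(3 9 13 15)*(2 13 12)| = |(2 13 15 3 9 12)| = 6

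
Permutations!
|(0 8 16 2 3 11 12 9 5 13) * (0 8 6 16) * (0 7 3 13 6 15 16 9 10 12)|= 18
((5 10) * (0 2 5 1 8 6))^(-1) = ((0 2 5 10 1 8 6))^(-1) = (0 6 8 1 10 5 2)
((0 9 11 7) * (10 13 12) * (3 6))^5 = (0 9 11 7)(3 6)(10 12 13)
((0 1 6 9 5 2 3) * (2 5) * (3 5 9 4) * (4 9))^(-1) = ((0 1 6 9 2 5 4 3))^(-1) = (0 3 4 5 2 9 6 1)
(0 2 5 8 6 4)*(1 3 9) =(0 2 5 8 6 4)(1 3 9) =[2, 3, 5, 9, 0, 8, 4, 7, 6, 1]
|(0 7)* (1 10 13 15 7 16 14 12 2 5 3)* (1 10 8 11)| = 33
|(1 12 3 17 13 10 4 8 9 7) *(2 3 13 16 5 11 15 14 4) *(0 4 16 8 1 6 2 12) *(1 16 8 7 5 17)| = |(0 4 16 17 7 6 2 3 1)(5 11 15 14 8 9)(10 12 13)| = 18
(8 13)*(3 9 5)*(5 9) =(3 5)(8 13) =[0, 1, 2, 5, 4, 3, 6, 7, 13, 9, 10, 11, 12, 8]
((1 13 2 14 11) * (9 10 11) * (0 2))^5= ((0 2 14 9 10 11 1 13))^5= (0 11 14 13 10 2 1 9)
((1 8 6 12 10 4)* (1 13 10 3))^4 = (1 3 12 6 8)(4 13 10)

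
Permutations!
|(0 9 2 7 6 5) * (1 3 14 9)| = 9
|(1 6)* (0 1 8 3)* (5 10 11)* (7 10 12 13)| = 30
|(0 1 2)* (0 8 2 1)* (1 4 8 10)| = 5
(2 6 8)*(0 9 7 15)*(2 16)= [9, 1, 6, 3, 4, 5, 8, 15, 16, 7, 10, 11, 12, 13, 14, 0, 2]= (0 9 7 15)(2 6 8 16)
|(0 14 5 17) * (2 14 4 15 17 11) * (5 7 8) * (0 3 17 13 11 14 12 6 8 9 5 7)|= |(0 4 15 13 11 2 12 6 8 7 9 5 14)(3 17)|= 26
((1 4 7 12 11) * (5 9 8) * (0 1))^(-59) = (0 1 4 7 12 11)(5 9 8)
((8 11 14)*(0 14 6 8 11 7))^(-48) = ((0 14 11 6 8 7))^(-48) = (14)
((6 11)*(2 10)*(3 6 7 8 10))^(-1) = ((2 3 6 11 7 8 10))^(-1) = (2 10 8 7 11 6 3)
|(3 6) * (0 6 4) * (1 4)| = 5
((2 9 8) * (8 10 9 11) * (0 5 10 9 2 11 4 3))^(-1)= ((0 5 10 2 4 3)(8 11))^(-1)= (0 3 4 2 10 5)(8 11)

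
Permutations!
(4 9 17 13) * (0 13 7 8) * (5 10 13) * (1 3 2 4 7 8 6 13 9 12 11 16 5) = (0 1 3 2 4 12 11 16 5 10 9 17 8)(6 13 7) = [1, 3, 4, 2, 12, 10, 13, 6, 0, 17, 9, 16, 11, 7, 14, 15, 5, 8]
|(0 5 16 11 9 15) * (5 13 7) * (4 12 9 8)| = |(0 13 7 5 16 11 8 4 12 9 15)| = 11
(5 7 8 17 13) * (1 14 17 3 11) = [0, 14, 2, 11, 4, 7, 6, 8, 3, 9, 10, 1, 12, 5, 17, 15, 16, 13] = (1 14 17 13 5 7 8 3 11)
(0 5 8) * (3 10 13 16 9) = [5, 1, 2, 10, 4, 8, 6, 7, 0, 3, 13, 11, 12, 16, 14, 15, 9] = (0 5 8)(3 10 13 16 9)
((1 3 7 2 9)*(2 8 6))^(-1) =(1 9 2 6 8 7 3)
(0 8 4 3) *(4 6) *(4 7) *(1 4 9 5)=(0 8 6 7 9 5 1 4 3)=[8, 4, 2, 0, 3, 1, 7, 9, 6, 5]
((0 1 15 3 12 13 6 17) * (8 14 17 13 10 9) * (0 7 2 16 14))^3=(0 3 9 1 12 8 15 10)(2 17 16 7 14)(6 13)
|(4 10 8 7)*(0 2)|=|(0 2)(4 10 8 7)|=4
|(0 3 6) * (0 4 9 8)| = 6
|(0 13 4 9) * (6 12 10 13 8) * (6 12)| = 7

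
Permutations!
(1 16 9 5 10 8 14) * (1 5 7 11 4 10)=(1 16 9 7 11 4 10 8 14 5)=[0, 16, 2, 3, 10, 1, 6, 11, 14, 7, 8, 4, 12, 13, 5, 15, 9]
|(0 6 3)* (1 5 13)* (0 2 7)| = 15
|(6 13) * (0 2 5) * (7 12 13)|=12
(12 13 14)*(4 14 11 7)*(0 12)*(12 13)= (0 13 11 7 4 14)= [13, 1, 2, 3, 14, 5, 6, 4, 8, 9, 10, 7, 12, 11, 0]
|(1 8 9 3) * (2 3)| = 5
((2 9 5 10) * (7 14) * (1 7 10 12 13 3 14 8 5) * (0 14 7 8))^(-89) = (0 5 10 13 9 7 8 14 12 2 3 1)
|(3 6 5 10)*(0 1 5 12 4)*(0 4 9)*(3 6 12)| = |(0 1 5 10 6 3 12 9)| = 8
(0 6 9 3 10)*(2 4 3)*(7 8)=[6, 1, 4, 10, 3, 5, 9, 8, 7, 2, 0]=(0 6 9 2 4 3 10)(7 8)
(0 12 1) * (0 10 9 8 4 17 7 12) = (1 10 9 8 4 17 7 12) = [0, 10, 2, 3, 17, 5, 6, 12, 4, 8, 9, 11, 1, 13, 14, 15, 16, 7]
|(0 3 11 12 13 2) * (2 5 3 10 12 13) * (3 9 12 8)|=|(0 10 8 3 11 13 5 9 12 2)|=10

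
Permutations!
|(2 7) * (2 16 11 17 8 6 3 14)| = |(2 7 16 11 17 8 6 3 14)| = 9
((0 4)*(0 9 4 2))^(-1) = (0 2)(4 9)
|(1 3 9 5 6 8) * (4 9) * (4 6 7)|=4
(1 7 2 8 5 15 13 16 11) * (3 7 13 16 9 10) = (1 13 9 10 3 7 2 8 5 15 16 11) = [0, 13, 8, 7, 4, 15, 6, 2, 5, 10, 3, 1, 12, 9, 14, 16, 11]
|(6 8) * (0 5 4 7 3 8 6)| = |(0 5 4 7 3 8)| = 6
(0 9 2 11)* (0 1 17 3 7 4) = [9, 17, 11, 7, 0, 5, 6, 4, 8, 2, 10, 1, 12, 13, 14, 15, 16, 3] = (0 9 2 11 1 17 3 7 4)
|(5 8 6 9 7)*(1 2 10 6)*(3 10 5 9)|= 12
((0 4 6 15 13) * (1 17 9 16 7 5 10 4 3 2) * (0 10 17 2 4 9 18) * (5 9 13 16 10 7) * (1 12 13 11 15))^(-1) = ((0 3 4 6 1 2 12 13 7 9 10 11 15 16 5 17 18))^(-1) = (0 18 17 5 16 15 11 10 9 7 13 12 2 1 6 4 3)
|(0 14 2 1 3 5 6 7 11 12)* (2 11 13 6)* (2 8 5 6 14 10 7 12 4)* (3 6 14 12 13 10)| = 10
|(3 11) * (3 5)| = |(3 11 5)| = 3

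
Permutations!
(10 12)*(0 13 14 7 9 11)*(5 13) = (0 5 13 14 7 9 11)(10 12) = [5, 1, 2, 3, 4, 13, 6, 9, 8, 11, 12, 0, 10, 14, 7]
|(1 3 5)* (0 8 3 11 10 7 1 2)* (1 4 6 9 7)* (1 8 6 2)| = |(0 6 9 7 4 2)(1 11 10 8 3 5)| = 6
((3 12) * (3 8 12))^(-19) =(8 12) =((8 12))^(-19)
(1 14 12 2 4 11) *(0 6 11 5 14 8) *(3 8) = (0 6 11 1 3 8)(2 4 5 14 12) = [6, 3, 4, 8, 5, 14, 11, 7, 0, 9, 10, 1, 2, 13, 12]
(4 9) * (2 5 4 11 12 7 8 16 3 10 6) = (2 5 4 9 11 12 7 8 16 3 10 6) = [0, 1, 5, 10, 9, 4, 2, 8, 16, 11, 6, 12, 7, 13, 14, 15, 3]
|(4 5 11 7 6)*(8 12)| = |(4 5 11 7 6)(8 12)| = 10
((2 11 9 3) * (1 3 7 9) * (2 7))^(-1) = ((1 3 7 9 2 11))^(-1) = (1 11 2 9 7 3)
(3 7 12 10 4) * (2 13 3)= (2 13 3 7 12 10 4)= [0, 1, 13, 7, 2, 5, 6, 12, 8, 9, 4, 11, 10, 3]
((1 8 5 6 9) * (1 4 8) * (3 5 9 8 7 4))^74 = (3 9 8 6 5)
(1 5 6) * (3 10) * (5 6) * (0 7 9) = (0 7 9)(1 6)(3 10) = [7, 6, 2, 10, 4, 5, 1, 9, 8, 0, 3]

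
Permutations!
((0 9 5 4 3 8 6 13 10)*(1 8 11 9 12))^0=((0 12 1 8 6 13 10)(3 11 9 5 4))^0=(13)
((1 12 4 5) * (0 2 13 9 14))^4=((0 2 13 9 14)(1 12 4 5))^4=(0 14 9 13 2)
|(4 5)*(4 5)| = 1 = |(5)|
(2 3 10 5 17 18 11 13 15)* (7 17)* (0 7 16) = (0 7 17 18 11 13 15 2 3 10 5 16) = [7, 1, 3, 10, 4, 16, 6, 17, 8, 9, 5, 13, 12, 15, 14, 2, 0, 18, 11]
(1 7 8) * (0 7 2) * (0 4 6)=[7, 2, 4, 3, 6, 5, 0, 8, 1]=(0 7 8 1 2 4 6)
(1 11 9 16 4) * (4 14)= (1 11 9 16 14 4)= [0, 11, 2, 3, 1, 5, 6, 7, 8, 16, 10, 9, 12, 13, 4, 15, 14]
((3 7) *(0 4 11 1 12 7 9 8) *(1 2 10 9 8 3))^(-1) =((0 4 11 2 10 9 3 8)(1 12 7))^(-1) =(0 8 3 9 10 2 11 4)(1 7 12)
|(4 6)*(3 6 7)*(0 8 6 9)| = 7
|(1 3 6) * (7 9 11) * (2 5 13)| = 3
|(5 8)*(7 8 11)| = 4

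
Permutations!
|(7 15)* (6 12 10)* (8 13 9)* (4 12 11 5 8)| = |(4 12 10 6 11 5 8 13 9)(7 15)| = 18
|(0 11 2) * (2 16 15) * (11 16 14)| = |(0 16 15 2)(11 14)| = 4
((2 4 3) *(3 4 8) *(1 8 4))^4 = ((1 8 3 2 4))^4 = (1 4 2 3 8)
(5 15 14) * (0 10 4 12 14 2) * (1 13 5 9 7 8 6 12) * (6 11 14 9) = (0 10 4 1 13 5 15 2)(6 12 9 7 8 11 14) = [10, 13, 0, 3, 1, 15, 12, 8, 11, 7, 4, 14, 9, 5, 6, 2]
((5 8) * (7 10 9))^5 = (5 8)(7 9 10)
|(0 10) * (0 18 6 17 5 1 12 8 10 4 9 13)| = 8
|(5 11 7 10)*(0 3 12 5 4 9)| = |(0 3 12 5 11 7 10 4 9)| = 9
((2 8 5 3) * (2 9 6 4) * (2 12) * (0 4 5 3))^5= (0 3 4 9 12 6 2 5 8)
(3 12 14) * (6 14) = [0, 1, 2, 12, 4, 5, 14, 7, 8, 9, 10, 11, 6, 13, 3] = (3 12 6 14)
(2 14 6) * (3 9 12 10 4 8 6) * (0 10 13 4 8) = (0 10 8 6 2 14 3 9 12 13 4) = [10, 1, 14, 9, 0, 5, 2, 7, 6, 12, 8, 11, 13, 4, 3]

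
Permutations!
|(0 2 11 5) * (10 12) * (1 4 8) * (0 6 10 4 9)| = |(0 2 11 5 6 10 12 4 8 1 9)| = 11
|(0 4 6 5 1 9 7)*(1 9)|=|(0 4 6 5 9 7)|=6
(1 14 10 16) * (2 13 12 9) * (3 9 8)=(1 14 10 16)(2 13 12 8 3 9)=[0, 14, 13, 9, 4, 5, 6, 7, 3, 2, 16, 11, 8, 12, 10, 15, 1]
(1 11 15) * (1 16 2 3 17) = (1 11 15 16 2 3 17) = [0, 11, 3, 17, 4, 5, 6, 7, 8, 9, 10, 15, 12, 13, 14, 16, 2, 1]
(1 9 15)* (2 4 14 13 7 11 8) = (1 9 15)(2 4 14 13 7 11 8) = [0, 9, 4, 3, 14, 5, 6, 11, 2, 15, 10, 8, 12, 7, 13, 1]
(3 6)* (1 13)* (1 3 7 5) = (1 13 3 6 7 5) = [0, 13, 2, 6, 4, 1, 7, 5, 8, 9, 10, 11, 12, 3]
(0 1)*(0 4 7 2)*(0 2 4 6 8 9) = [1, 6, 2, 3, 7, 5, 8, 4, 9, 0] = (0 1 6 8 9)(4 7)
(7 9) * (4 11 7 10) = (4 11 7 9 10) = [0, 1, 2, 3, 11, 5, 6, 9, 8, 10, 4, 7]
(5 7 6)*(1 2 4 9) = [0, 2, 4, 3, 9, 7, 5, 6, 8, 1] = (1 2 4 9)(5 7 6)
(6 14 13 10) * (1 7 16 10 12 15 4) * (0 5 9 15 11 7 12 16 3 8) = (0 5 9 15 4 1 12 11 7 3 8)(6 14 13 16 10) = [5, 12, 2, 8, 1, 9, 14, 3, 0, 15, 6, 7, 11, 16, 13, 4, 10]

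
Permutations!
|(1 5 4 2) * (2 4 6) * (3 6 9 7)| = |(1 5 9 7 3 6 2)| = 7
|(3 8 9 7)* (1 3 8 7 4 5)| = |(1 3 7 8 9 4 5)| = 7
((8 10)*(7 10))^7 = (7 10 8)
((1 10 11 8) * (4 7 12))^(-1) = (1 8 11 10)(4 12 7)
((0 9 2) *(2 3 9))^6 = ((0 2)(3 9))^6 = (9)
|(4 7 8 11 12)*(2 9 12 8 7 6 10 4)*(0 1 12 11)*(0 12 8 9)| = |(0 1 8 12 2)(4 6 10)(9 11)| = 30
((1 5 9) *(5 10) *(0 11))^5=((0 11)(1 10 5 9))^5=(0 11)(1 10 5 9)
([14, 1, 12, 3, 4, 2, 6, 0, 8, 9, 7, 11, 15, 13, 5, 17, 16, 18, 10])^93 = (0 2 17 7 5 15 10 14 12 18)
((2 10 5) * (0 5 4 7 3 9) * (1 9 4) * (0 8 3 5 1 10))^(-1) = ((10)(0 1 9 8 3 4 7 5 2))^(-1) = (10)(0 2 5 7 4 3 8 9 1)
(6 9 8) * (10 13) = [0, 1, 2, 3, 4, 5, 9, 7, 6, 8, 13, 11, 12, 10] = (6 9 8)(10 13)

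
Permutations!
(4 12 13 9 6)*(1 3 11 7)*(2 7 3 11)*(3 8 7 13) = [0, 11, 13, 2, 12, 5, 4, 1, 7, 6, 10, 8, 3, 9] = (1 11 8 7)(2 13 9 6 4 12 3)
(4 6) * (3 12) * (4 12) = [0, 1, 2, 4, 6, 5, 12, 7, 8, 9, 10, 11, 3] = (3 4 6 12)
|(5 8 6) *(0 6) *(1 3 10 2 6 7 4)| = 10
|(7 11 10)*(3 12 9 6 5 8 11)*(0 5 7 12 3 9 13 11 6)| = 12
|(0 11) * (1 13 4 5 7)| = 10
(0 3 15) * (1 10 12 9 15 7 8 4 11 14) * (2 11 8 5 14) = (0 3 7 5 14 1 10 12 9 15)(2 11)(4 8) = [3, 10, 11, 7, 8, 14, 6, 5, 4, 15, 12, 2, 9, 13, 1, 0]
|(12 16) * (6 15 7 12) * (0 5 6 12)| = 10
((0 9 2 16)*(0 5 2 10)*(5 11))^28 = ((0 9 10)(2 16 11 5))^28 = (16)(0 9 10)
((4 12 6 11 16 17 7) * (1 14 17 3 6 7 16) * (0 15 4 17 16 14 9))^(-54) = ((0 15 4 12 7 17 14 16 3 6 11 1 9))^(-54) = (0 1 6 16 17 12 15 9 11 3 14 7 4)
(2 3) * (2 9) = (2 3 9) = [0, 1, 3, 9, 4, 5, 6, 7, 8, 2]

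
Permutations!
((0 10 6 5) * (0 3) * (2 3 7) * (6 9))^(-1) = (0 3 2 7 5 6 9 10)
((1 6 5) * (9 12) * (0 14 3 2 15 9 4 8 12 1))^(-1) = ((0 14 3 2 15 9 1 6 5)(4 8 12))^(-1) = (0 5 6 1 9 15 2 3 14)(4 12 8)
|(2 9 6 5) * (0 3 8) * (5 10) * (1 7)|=30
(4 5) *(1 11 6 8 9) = (1 11 6 8 9)(4 5) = [0, 11, 2, 3, 5, 4, 8, 7, 9, 1, 10, 6]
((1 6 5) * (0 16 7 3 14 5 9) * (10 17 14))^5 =((0 16 7 3 10 17 14 5 1 6 9))^5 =(0 17 9 10 6 3 1 7 5 16 14)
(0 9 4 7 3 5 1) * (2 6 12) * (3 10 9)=(0 3 5 1)(2 6 12)(4 7 10 9)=[3, 0, 6, 5, 7, 1, 12, 10, 8, 4, 9, 11, 2]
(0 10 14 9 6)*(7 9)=(0 10 14 7 9 6)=[10, 1, 2, 3, 4, 5, 0, 9, 8, 6, 14, 11, 12, 13, 7]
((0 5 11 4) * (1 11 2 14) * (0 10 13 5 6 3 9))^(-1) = (0 9 3 6)(1 14 2 5 13 10 4 11)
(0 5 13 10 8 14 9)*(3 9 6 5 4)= (0 4 3 9)(5 13 10 8 14 6)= [4, 1, 2, 9, 3, 13, 5, 7, 14, 0, 8, 11, 12, 10, 6]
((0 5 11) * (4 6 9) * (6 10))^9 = ((0 5 11)(4 10 6 9))^9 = (11)(4 10 6 9)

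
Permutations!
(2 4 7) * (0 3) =(0 3)(2 4 7) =[3, 1, 4, 0, 7, 5, 6, 2]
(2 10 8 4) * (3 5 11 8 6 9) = [0, 1, 10, 5, 2, 11, 9, 7, 4, 3, 6, 8] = (2 10 6 9 3 5 11 8 4)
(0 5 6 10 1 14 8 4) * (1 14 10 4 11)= (0 5 6 4)(1 10 14 8 11)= [5, 10, 2, 3, 0, 6, 4, 7, 11, 9, 14, 1, 12, 13, 8]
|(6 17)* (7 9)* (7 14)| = |(6 17)(7 9 14)| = 6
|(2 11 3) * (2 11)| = |(3 11)| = 2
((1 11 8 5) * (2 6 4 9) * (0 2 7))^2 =(0 6 9)(1 8)(2 4 7)(5 11)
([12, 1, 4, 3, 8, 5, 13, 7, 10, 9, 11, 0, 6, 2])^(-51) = (0 13 8)(2 10 12)(4 11 6)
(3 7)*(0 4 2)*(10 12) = (0 4 2)(3 7)(10 12) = [4, 1, 0, 7, 2, 5, 6, 3, 8, 9, 12, 11, 10]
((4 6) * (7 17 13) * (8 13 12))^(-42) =(7 8 17 13 12)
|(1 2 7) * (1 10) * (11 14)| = |(1 2 7 10)(11 14)| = 4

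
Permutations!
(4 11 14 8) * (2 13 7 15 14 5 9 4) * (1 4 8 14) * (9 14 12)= (1 4 11 5 14 12 9 8 2 13 7 15)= [0, 4, 13, 3, 11, 14, 6, 15, 2, 8, 10, 5, 9, 7, 12, 1]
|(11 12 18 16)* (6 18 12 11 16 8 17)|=4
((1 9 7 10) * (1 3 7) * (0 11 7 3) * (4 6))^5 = ((0 11 7 10)(1 9)(4 6))^5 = (0 11 7 10)(1 9)(4 6)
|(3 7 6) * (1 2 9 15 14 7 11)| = 9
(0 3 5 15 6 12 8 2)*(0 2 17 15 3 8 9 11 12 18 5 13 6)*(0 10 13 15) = (0 8 17)(3 15 10 13 6 18 5)(9 11 12) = [8, 1, 2, 15, 4, 3, 18, 7, 17, 11, 13, 12, 9, 6, 14, 10, 16, 0, 5]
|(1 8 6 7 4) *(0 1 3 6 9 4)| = |(0 1 8 9 4 3 6 7)| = 8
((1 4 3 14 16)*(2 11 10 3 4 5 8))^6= ((1 5 8 2 11 10 3 14 16))^6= (1 3 2)(5 14 11)(8 16 10)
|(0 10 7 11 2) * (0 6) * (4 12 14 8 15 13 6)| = 12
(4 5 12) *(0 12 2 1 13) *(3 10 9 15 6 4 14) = (0 12 14 3 10 9 15 6 4 5 2 1 13) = [12, 13, 1, 10, 5, 2, 4, 7, 8, 15, 9, 11, 14, 0, 3, 6]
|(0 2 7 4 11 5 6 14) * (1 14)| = |(0 2 7 4 11 5 6 1 14)| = 9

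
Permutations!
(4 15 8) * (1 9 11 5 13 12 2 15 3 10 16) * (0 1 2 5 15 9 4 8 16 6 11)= (0 1 4 3 10 6 11 15 16 2 9)(5 13 12)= [1, 4, 9, 10, 3, 13, 11, 7, 8, 0, 6, 15, 5, 12, 14, 16, 2]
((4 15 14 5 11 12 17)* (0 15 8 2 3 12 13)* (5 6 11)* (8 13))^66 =(0 2)(3 15)(4 11)(6 17)(8 13)(12 14)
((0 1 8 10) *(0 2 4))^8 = ((0 1 8 10 2 4))^8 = (0 8 2)(1 10 4)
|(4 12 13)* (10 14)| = 6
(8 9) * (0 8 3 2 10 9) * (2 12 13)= (0 8)(2 10 9 3 12 13)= [8, 1, 10, 12, 4, 5, 6, 7, 0, 3, 9, 11, 13, 2]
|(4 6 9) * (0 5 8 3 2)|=15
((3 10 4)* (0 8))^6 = (10)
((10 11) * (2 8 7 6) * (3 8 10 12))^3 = (2 12 7 10 3 6 11 8)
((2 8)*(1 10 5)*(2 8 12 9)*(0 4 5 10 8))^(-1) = ((0 4 5 1 8)(2 12 9))^(-1) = (0 8 1 5 4)(2 9 12)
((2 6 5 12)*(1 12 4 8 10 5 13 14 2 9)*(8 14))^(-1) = ((1 12 9)(2 6 13 8 10 5 4 14))^(-1) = (1 9 12)(2 14 4 5 10 8 13 6)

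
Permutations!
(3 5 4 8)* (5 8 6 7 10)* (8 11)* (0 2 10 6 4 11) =(0 2 10 5 11 8 3)(6 7) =[2, 1, 10, 0, 4, 11, 7, 6, 3, 9, 5, 8]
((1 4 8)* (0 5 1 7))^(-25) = (0 7 8 4 1 5)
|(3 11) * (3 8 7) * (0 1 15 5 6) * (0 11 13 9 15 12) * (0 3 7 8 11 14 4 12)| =18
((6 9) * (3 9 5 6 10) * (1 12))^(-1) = (1 12)(3 10 9)(5 6)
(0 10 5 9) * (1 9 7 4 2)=[10, 9, 1, 3, 2, 7, 6, 4, 8, 0, 5]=(0 10 5 7 4 2 1 9)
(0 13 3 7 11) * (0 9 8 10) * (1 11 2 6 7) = (0 13 3 1 11 9 8 10)(2 6 7) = [13, 11, 6, 1, 4, 5, 7, 2, 10, 8, 0, 9, 12, 3]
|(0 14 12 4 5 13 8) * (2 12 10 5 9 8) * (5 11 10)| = |(0 14 5 13 2 12 4 9 8)(10 11)| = 18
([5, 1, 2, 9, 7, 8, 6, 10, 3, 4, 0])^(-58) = (0 7 9 8)(3 5 10 4)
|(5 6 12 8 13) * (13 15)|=|(5 6 12 8 15 13)|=6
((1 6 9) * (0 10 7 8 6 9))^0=((0 10 7 8 6)(1 9))^0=(10)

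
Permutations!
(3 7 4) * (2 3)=(2 3 7 4)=[0, 1, 3, 7, 2, 5, 6, 4]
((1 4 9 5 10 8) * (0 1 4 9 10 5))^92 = (0 9 1)(4 8 10)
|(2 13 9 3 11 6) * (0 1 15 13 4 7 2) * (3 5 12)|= |(0 1 15 13 9 5 12 3 11 6)(2 4 7)|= 30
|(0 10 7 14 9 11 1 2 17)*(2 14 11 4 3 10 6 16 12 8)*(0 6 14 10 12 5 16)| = |(0 14 9 4 3 12 8 2 17 6)(1 10 7 11)(5 16)| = 20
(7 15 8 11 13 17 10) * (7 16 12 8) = [0, 1, 2, 3, 4, 5, 6, 15, 11, 9, 16, 13, 8, 17, 14, 7, 12, 10] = (7 15)(8 11 13 17 10 16 12)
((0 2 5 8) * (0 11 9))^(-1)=((0 2 5 8 11 9))^(-1)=(0 9 11 8 5 2)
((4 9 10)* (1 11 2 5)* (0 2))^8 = (0 1 2 11 5)(4 10 9) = ((0 2 5 1 11)(4 9 10))^8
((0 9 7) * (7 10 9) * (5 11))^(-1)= (0 7)(5 11)(9 10)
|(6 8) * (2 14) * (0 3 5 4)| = |(0 3 5 4)(2 14)(6 8)| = 4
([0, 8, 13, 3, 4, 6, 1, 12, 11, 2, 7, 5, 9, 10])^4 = (1 6 5 11 8)(2 12 10)(7 13 9)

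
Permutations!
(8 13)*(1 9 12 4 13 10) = (1 9 12 4 13 8 10) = [0, 9, 2, 3, 13, 5, 6, 7, 10, 12, 1, 11, 4, 8]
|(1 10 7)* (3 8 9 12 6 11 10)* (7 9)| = |(1 3 8 7)(6 11 10 9 12)| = 20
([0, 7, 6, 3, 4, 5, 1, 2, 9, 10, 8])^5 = (1 7 2 6)(8 10 9)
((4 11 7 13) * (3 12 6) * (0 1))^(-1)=(0 1)(3 6 12)(4 13 7 11)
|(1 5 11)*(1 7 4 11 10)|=|(1 5 10)(4 11 7)|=3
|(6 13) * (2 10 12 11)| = 4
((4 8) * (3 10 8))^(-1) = (3 4 8 10)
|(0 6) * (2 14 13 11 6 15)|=7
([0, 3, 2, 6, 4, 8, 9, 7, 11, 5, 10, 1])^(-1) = (1 11 8 5 9 6 3)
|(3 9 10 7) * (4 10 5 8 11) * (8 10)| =|(3 9 5 10 7)(4 8 11)| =15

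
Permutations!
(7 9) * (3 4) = [0, 1, 2, 4, 3, 5, 6, 9, 8, 7] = (3 4)(7 9)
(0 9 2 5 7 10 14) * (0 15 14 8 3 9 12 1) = [12, 0, 5, 9, 4, 7, 6, 10, 3, 2, 8, 11, 1, 13, 15, 14] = (0 12 1)(2 5 7 10 8 3 9)(14 15)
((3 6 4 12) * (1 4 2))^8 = (1 12 6)(2 4 3)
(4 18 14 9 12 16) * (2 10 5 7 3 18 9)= (2 10 5 7 3 18 14)(4 9 12 16)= [0, 1, 10, 18, 9, 7, 6, 3, 8, 12, 5, 11, 16, 13, 2, 15, 4, 17, 14]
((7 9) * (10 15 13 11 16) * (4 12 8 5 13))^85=(4 13 15 5 10 8 16 12 11)(7 9)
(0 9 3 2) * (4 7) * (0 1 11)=[9, 11, 1, 2, 7, 5, 6, 4, 8, 3, 10, 0]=(0 9 3 2 1 11)(4 7)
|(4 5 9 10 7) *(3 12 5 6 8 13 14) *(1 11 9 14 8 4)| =20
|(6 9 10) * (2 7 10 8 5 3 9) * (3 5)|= 12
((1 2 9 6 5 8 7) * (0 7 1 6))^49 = (0 7 6 5 8 1 2 9)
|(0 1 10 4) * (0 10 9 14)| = 4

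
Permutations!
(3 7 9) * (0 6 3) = (0 6 3 7 9) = [6, 1, 2, 7, 4, 5, 3, 9, 8, 0]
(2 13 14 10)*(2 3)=(2 13 14 10 3)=[0, 1, 13, 2, 4, 5, 6, 7, 8, 9, 3, 11, 12, 14, 10]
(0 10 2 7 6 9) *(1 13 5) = (0 10 2 7 6 9)(1 13 5) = [10, 13, 7, 3, 4, 1, 9, 6, 8, 0, 2, 11, 12, 5]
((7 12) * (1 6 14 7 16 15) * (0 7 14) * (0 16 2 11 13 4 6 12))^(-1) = (0 7)(1 15 16 6 4 13 11 2 12)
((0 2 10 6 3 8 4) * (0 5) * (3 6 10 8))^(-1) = (10)(0 5 4 8 2)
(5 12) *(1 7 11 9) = [0, 7, 2, 3, 4, 12, 6, 11, 8, 1, 10, 9, 5] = (1 7 11 9)(5 12)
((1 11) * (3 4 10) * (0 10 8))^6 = (11)(0 10 3 4 8)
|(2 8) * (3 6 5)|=|(2 8)(3 6 5)|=6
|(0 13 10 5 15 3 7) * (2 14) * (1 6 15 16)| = 10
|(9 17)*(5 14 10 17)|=5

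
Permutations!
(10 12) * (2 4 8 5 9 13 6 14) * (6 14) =[0, 1, 4, 3, 8, 9, 6, 7, 5, 13, 12, 11, 10, 14, 2] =(2 4 8 5 9 13 14)(10 12)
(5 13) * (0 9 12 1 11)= (0 9 12 1 11)(5 13)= [9, 11, 2, 3, 4, 13, 6, 7, 8, 12, 10, 0, 1, 5]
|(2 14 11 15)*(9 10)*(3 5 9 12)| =|(2 14 11 15)(3 5 9 10 12)| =20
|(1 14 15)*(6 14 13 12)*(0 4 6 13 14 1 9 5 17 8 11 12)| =|(0 4 6 1 14 15 9 5 17 8 11 12 13)| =13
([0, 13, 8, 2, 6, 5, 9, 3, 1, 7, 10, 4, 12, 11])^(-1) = [0, 8, 3, 7, 11, 5, 4, 9, 2, 6, 10, 13, 12, 1]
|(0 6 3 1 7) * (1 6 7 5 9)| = |(0 7)(1 5 9)(3 6)| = 6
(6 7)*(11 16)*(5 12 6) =(5 12 6 7)(11 16) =[0, 1, 2, 3, 4, 12, 7, 5, 8, 9, 10, 16, 6, 13, 14, 15, 11]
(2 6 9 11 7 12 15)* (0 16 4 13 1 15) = (0 16 4 13 1 15 2 6 9 11 7 12) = [16, 15, 6, 3, 13, 5, 9, 12, 8, 11, 10, 7, 0, 1, 14, 2, 4]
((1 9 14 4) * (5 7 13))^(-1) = (1 4 14 9)(5 13 7)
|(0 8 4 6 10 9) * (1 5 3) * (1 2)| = 12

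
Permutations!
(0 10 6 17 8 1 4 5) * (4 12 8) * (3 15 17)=(0 10 6 3 15 17 4 5)(1 12 8)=[10, 12, 2, 15, 5, 0, 3, 7, 1, 9, 6, 11, 8, 13, 14, 17, 16, 4]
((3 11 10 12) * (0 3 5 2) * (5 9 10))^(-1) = ((0 3 11 5 2)(9 10 12))^(-1) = (0 2 5 11 3)(9 12 10)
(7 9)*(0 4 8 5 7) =(0 4 8 5 7 9) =[4, 1, 2, 3, 8, 7, 6, 9, 5, 0]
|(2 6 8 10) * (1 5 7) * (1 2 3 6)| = 4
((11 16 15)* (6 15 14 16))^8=((6 15 11)(14 16))^8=(16)(6 11 15)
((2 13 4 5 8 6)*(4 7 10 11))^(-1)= (2 6 8 5 4 11 10 7 13)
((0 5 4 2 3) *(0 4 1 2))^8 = (0 1 3)(2 4 5)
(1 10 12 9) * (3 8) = (1 10 12 9)(3 8) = [0, 10, 2, 8, 4, 5, 6, 7, 3, 1, 12, 11, 9]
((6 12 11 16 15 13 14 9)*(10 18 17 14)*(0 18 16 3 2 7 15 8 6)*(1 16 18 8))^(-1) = ((0 8 6 12 11 3 2 7 15 13 10 18 17 14 9)(1 16))^(-1) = (0 9 14 17 18 10 13 15 7 2 3 11 12 6 8)(1 16)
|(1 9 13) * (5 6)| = |(1 9 13)(5 6)| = 6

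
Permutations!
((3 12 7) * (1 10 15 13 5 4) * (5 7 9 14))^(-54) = (1 10 15 13 7 3 12 9 14 5 4)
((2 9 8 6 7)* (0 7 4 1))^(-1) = (0 1 4 6 8 9 2 7)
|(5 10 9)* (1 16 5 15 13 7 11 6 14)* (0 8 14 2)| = |(0 8 14 1 16 5 10 9 15 13 7 11 6 2)| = 14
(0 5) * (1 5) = (0 1 5) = [1, 5, 2, 3, 4, 0]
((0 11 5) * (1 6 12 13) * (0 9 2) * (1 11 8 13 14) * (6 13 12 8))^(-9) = ((0 6 8 12 14 1 13 11 5 9 2))^(-9) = (0 8 14 13 5 2 6 12 1 11 9)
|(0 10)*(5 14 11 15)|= 4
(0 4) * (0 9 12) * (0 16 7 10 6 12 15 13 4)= (4 9 15 13)(6 12 16 7 10)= [0, 1, 2, 3, 9, 5, 12, 10, 8, 15, 6, 11, 16, 4, 14, 13, 7]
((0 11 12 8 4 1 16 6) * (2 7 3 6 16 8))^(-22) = (16)(0 6 3 7 2 12 11)(1 4 8)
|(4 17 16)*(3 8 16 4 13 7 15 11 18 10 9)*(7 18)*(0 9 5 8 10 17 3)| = |(0 9)(3 10 5 8 16 13 18 17 4)(7 15 11)| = 18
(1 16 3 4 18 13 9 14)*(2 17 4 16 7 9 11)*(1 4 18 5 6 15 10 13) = (1 7 9 14 4 5 6 15 10 13 11 2 17 18)(3 16) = [0, 7, 17, 16, 5, 6, 15, 9, 8, 14, 13, 2, 12, 11, 4, 10, 3, 18, 1]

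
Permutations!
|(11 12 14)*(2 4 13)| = |(2 4 13)(11 12 14)| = 3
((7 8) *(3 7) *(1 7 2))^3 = ((1 7 8 3 2))^3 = (1 3 7 2 8)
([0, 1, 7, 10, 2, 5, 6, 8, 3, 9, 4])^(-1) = [0, 1, 4, 8, 10, 5, 6, 2, 7, 9, 3]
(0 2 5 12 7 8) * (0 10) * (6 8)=(0 2 5 12 7 6 8 10)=[2, 1, 5, 3, 4, 12, 8, 6, 10, 9, 0, 11, 7]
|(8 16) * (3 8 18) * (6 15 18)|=|(3 8 16 6 15 18)|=6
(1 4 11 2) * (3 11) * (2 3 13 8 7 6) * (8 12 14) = (1 4 13 12 14 8 7 6 2)(3 11) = [0, 4, 1, 11, 13, 5, 2, 6, 7, 9, 10, 3, 14, 12, 8]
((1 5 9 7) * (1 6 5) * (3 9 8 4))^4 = ((3 9 7 6 5 8 4))^4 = (3 5 9 8 7 4 6)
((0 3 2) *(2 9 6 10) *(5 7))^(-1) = (0 2 10 6 9 3)(5 7)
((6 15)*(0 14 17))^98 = ((0 14 17)(6 15))^98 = (0 17 14)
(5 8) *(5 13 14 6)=(5 8 13 14 6)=[0, 1, 2, 3, 4, 8, 5, 7, 13, 9, 10, 11, 12, 14, 6]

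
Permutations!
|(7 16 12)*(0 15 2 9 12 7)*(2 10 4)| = 14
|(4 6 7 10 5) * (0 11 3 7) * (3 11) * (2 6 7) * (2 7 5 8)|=14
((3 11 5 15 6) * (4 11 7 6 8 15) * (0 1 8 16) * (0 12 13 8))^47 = (0 1)(3 6 7)(4 5 11)(8 16 13 15 12)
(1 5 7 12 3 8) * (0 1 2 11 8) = (0 1 5 7 12 3)(2 11 8) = [1, 5, 11, 0, 4, 7, 6, 12, 2, 9, 10, 8, 3]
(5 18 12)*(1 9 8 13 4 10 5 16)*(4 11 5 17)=(1 9 8 13 11 5 18 12 16)(4 10 17)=[0, 9, 2, 3, 10, 18, 6, 7, 13, 8, 17, 5, 16, 11, 14, 15, 1, 4, 12]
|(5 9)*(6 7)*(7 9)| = |(5 7 6 9)| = 4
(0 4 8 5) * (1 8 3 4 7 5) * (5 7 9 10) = (0 9 10 5)(1 8)(3 4) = [9, 8, 2, 4, 3, 0, 6, 7, 1, 10, 5]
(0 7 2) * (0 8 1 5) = (0 7 2 8 1 5) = [7, 5, 8, 3, 4, 0, 6, 2, 1]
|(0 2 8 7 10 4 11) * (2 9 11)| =15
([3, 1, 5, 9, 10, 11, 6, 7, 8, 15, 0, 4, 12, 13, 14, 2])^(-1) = (0 10 4 11 5 2 15 9 3)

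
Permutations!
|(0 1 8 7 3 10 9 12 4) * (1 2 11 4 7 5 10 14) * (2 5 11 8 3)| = 30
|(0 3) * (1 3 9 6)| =|(0 9 6 1 3)| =5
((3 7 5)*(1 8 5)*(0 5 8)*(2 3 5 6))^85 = (8)(0 6 2 3 7 1)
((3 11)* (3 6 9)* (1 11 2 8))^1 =(1 11 6 9 3 2 8)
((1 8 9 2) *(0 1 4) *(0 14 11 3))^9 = (14)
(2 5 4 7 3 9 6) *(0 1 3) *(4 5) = (0 1 3 9 6 2 4 7) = [1, 3, 4, 9, 7, 5, 2, 0, 8, 6]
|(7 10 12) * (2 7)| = 4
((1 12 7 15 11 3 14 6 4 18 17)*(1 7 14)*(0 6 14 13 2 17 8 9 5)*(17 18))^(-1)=((0 6 4 17 7 15 11 3 1 12 13 2 18 8 9 5))^(-1)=(0 5 9 8 18 2 13 12 1 3 11 15 7 17 4 6)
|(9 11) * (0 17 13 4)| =|(0 17 13 4)(9 11)| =4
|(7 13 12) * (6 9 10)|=3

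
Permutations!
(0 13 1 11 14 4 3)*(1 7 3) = [13, 11, 2, 0, 1, 5, 6, 3, 8, 9, 10, 14, 12, 7, 4] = (0 13 7 3)(1 11 14 4)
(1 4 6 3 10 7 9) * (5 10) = (1 4 6 3 5 10 7 9) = [0, 4, 2, 5, 6, 10, 3, 9, 8, 1, 7]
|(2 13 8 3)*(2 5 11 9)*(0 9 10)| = |(0 9 2 13 8 3 5 11 10)| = 9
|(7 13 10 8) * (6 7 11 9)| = 7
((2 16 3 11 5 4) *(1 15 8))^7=((1 15 8)(2 16 3 11 5 4))^7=(1 15 8)(2 16 3 11 5 4)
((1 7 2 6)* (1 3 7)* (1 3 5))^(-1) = ((1 3 7 2 6 5))^(-1) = (1 5 6 2 7 3)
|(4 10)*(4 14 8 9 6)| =6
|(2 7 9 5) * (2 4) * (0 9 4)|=3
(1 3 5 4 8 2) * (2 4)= [0, 3, 1, 5, 8, 2, 6, 7, 4]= (1 3 5 2)(4 8)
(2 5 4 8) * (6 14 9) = (2 5 4 8)(6 14 9) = [0, 1, 5, 3, 8, 4, 14, 7, 2, 6, 10, 11, 12, 13, 9]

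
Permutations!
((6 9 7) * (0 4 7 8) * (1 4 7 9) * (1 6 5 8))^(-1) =(0 8 5 7)(1 9 4)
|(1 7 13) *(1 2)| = 4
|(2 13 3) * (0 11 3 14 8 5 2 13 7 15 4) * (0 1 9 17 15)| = 45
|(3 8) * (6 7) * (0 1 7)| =|(0 1 7 6)(3 8)| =4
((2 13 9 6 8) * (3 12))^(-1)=(2 8 6 9 13)(3 12)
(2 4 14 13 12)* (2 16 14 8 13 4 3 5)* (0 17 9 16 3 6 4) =(0 17 9 16 14)(2 6 4 8 13 12 3 5) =[17, 1, 6, 5, 8, 2, 4, 7, 13, 16, 10, 11, 3, 12, 0, 15, 14, 9]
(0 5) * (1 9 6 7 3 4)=(0 5)(1 9 6 7 3 4)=[5, 9, 2, 4, 1, 0, 7, 3, 8, 6]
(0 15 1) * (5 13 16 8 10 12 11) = (0 15 1)(5 13 16 8 10 12 11) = [15, 0, 2, 3, 4, 13, 6, 7, 10, 9, 12, 5, 11, 16, 14, 1, 8]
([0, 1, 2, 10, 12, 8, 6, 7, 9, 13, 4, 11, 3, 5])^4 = (13)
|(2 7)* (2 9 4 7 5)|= 6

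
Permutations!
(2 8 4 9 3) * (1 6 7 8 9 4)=(1 6 7 8)(2 9 3)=[0, 6, 9, 2, 4, 5, 7, 8, 1, 3]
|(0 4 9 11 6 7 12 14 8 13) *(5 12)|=11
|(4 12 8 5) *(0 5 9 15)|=7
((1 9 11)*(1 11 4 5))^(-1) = ((11)(1 9 4 5))^(-1) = (11)(1 5 4 9)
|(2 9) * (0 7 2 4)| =5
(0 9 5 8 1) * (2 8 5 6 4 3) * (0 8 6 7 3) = (0 9 7 3 2 6 4)(1 8) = [9, 8, 6, 2, 0, 5, 4, 3, 1, 7]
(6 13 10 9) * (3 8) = [0, 1, 2, 8, 4, 5, 13, 7, 3, 6, 9, 11, 12, 10] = (3 8)(6 13 10 9)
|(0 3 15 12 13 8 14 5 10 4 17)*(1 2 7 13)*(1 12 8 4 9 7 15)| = 14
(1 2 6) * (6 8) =(1 2 8 6) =[0, 2, 8, 3, 4, 5, 1, 7, 6]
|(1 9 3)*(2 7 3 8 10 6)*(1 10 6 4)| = 9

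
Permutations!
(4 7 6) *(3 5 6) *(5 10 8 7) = [0, 1, 2, 10, 5, 6, 4, 3, 7, 9, 8] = (3 10 8 7)(4 5 6)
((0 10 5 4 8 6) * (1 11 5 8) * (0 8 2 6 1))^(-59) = ((0 10 2 6 8 1 11 5 4))^(-59) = (0 8 4 6 5 2 11 10 1)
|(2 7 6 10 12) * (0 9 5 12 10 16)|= |(0 9 5 12 2 7 6 16)|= 8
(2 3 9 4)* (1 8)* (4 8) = (1 4 2 3 9 8) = [0, 4, 3, 9, 2, 5, 6, 7, 1, 8]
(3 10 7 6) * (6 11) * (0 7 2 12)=(0 7 11 6 3 10 2 12)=[7, 1, 12, 10, 4, 5, 3, 11, 8, 9, 2, 6, 0]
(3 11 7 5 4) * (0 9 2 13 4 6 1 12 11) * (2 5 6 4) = (0 9 5 4 3)(1 12 11 7 6)(2 13) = [9, 12, 13, 0, 3, 4, 1, 6, 8, 5, 10, 7, 11, 2]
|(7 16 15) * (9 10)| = 6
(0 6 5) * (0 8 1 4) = (0 6 5 8 1 4) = [6, 4, 2, 3, 0, 8, 5, 7, 1]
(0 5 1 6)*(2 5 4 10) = (0 4 10 2 5 1 6) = [4, 6, 5, 3, 10, 1, 0, 7, 8, 9, 2]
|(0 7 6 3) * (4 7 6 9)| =3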